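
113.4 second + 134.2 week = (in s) 8.116e+07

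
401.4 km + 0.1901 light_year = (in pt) 5.098e+18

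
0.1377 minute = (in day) 9.562e-05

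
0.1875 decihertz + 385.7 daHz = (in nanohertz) 3.857e+12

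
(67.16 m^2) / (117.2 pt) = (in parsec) 5.264e-14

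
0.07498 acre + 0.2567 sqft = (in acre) 0.07499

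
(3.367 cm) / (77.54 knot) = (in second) 0.0008441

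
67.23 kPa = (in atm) 0.6635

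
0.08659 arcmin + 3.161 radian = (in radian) 3.161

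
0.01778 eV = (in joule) 2.849e-21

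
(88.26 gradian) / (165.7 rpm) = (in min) 0.001332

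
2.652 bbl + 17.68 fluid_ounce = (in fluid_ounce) 1.427e+04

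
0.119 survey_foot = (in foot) 0.119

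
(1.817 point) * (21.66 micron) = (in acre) 3.431e-12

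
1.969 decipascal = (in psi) 2.856e-05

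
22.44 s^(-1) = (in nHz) 2.244e+10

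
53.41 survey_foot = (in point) 4.615e+04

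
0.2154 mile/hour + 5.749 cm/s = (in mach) 0.0004516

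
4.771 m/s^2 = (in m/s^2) 4.771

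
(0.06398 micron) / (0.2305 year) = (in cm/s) 8.802e-13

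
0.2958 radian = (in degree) 16.95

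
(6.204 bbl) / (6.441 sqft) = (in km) 0.001648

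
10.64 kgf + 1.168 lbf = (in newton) 109.5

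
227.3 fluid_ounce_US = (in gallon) 1.776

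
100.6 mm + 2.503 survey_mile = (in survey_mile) 2.503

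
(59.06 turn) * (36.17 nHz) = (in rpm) 0.0001282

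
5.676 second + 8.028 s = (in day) 0.0001586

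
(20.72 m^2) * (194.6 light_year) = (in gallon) 1.008e+22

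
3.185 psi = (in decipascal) 2.196e+05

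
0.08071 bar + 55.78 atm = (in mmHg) 4.245e+04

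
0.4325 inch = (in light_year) 1.161e-18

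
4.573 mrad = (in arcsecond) 943.2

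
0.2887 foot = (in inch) 3.464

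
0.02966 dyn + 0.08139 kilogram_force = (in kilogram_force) 0.08139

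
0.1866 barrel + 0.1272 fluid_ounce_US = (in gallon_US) 7.838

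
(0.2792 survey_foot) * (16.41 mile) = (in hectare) 0.2247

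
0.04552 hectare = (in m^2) 455.2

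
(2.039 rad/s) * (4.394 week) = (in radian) 5.419e+06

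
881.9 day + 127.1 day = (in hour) 2.422e+04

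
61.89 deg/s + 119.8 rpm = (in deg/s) 780.7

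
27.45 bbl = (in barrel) 27.45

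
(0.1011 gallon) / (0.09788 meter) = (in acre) 9.662e-07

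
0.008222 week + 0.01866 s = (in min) 82.88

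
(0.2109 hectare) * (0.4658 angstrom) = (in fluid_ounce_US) 0.003322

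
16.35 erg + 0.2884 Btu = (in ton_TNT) 7.272e-08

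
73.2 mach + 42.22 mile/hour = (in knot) 4.849e+04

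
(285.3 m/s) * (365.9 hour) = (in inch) 1.48e+10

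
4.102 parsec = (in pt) 3.588e+20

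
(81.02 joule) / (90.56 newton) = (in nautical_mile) 0.0004831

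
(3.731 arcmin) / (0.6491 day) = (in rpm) 1.848e-07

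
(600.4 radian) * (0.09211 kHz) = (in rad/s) 5.53e+04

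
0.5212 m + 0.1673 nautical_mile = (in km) 0.3104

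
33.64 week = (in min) 3.391e+05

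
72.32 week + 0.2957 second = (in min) 7.29e+05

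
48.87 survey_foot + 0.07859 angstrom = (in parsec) 4.827e-16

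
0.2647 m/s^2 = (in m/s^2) 0.2647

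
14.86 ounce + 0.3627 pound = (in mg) 5.858e+05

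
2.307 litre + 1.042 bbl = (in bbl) 1.057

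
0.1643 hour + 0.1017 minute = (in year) 1.895e-05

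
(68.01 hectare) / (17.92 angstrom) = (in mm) 3.795e+17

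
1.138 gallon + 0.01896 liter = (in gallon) 1.143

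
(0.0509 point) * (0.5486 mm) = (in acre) 2.434e-12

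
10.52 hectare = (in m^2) 1.052e+05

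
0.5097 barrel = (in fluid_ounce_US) 2740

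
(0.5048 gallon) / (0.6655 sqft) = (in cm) 3.091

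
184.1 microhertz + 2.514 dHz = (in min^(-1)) 15.1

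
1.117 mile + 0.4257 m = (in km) 1.798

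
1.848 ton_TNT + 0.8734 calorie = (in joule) 7.732e+09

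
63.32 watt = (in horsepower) 0.08491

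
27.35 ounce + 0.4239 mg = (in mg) 7.754e+05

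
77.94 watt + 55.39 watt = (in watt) 133.3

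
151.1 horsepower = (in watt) 1.127e+05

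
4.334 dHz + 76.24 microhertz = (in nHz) 4.335e+08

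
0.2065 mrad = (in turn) 3.287e-05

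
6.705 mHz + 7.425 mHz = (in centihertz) 1.413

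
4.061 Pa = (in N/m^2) 4.061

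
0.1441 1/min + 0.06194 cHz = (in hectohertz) 3.021e-05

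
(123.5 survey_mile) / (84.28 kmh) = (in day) 0.09826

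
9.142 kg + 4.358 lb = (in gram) 1.112e+04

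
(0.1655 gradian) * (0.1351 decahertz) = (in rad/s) 0.003512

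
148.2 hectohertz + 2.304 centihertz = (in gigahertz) 1.482e-05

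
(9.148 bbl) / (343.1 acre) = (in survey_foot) 3.437e-06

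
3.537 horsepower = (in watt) 2638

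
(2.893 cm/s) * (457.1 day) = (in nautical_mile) 616.9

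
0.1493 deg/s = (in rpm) 0.02488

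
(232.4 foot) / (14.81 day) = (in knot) 0.0001076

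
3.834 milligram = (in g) 0.003834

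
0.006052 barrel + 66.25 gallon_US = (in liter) 251.7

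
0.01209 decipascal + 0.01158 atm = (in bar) 0.01173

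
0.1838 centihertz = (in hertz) 0.001838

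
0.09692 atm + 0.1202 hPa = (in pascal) 9832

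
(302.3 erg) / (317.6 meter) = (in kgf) 9.706e-09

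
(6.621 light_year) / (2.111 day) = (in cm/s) 3.434e+13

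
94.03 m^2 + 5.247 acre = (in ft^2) 2.296e+05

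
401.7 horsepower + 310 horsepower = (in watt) 5.307e+05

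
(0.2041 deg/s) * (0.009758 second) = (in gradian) 0.002213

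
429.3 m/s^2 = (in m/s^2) 429.3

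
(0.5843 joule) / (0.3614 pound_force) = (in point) 1030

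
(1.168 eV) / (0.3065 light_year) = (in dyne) 6.454e-30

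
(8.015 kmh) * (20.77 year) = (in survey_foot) 4.784e+09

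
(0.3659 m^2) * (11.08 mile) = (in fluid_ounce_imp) 2.296e+08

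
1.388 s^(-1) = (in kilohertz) 0.001388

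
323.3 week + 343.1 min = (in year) 6.201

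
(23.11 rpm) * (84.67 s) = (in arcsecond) 4.227e+07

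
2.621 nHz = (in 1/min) 1.573e-07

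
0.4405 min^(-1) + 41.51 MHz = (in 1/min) 2.491e+09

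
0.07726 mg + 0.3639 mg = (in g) 0.0004412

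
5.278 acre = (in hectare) 2.136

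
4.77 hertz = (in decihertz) 47.7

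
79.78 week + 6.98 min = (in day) 558.5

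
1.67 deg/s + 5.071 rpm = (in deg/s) 32.1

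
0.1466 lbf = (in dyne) 6.521e+04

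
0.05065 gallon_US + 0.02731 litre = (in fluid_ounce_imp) 7.709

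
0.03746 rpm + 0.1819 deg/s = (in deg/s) 0.4067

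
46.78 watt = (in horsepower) 0.06273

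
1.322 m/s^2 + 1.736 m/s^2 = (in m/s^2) 3.058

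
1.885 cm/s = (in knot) 0.03664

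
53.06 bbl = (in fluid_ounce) 2.853e+05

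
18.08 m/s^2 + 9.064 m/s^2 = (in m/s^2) 27.14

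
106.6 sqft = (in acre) 0.002447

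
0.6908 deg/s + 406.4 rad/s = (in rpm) 3881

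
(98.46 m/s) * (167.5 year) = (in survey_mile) 3.232e+08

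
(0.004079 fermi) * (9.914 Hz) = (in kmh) 1.456e-16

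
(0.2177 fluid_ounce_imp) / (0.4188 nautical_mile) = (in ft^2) 8.584e-08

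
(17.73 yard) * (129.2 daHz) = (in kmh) 7.541e+04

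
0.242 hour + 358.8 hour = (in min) 2.154e+04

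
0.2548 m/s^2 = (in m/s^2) 0.2548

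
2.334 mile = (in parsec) 1.217e-13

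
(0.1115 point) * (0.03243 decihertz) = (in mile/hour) 2.853e-07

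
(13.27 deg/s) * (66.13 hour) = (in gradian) 3.51e+06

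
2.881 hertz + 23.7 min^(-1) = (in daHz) 0.3276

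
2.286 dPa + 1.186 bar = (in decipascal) 1.186e+06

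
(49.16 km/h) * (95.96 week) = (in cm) 7.925e+10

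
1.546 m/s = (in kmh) 5.566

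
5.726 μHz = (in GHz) 5.726e-15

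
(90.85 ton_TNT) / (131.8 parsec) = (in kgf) 9.531e-09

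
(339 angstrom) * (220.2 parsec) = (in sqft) 2.479e+12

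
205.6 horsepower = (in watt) 1.533e+05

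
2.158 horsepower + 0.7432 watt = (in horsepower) 2.159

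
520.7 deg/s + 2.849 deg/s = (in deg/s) 523.5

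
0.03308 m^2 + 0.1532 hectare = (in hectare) 0.1532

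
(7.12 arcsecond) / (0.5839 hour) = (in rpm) 1.568e-07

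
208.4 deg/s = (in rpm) 34.73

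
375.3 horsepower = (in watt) 2.799e+05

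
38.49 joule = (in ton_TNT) 9.199e-09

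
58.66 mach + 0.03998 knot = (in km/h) 7.191e+04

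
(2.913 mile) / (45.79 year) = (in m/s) 3.246e-06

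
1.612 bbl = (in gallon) 67.7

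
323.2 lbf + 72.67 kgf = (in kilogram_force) 219.3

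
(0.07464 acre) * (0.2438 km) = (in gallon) 1.945e+07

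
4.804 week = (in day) 33.63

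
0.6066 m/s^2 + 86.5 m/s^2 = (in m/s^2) 87.11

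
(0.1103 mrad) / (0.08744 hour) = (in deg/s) 2.008e-05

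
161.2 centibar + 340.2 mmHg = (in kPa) 206.6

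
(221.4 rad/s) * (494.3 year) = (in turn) 5.493e+11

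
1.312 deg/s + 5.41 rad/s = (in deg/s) 311.3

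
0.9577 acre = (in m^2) 3876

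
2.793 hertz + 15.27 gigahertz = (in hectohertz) 1.527e+08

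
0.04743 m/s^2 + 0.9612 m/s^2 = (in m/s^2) 1.009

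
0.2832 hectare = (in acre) 0.6998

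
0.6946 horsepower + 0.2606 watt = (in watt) 518.2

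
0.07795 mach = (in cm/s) 2654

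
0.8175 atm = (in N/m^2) 8.283e+04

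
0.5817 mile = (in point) 2.654e+06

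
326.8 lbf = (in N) 1454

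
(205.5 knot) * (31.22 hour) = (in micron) 1.188e+13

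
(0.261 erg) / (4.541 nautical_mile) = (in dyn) 3.103e-07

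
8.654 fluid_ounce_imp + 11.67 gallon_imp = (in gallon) 14.08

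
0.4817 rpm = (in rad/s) 0.05044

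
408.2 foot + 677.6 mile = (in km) 1091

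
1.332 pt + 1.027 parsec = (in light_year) 3.35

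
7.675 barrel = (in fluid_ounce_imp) 4.295e+04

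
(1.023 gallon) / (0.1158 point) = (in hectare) 0.009479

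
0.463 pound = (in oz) 7.408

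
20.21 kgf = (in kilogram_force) 20.21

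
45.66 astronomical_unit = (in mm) 6.831e+15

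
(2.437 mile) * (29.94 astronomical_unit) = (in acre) 4.341e+12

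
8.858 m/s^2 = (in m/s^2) 8.858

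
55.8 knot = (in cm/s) 2871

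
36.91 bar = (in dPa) 3.691e+07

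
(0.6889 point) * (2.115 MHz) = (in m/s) 514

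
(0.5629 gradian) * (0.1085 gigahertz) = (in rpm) 9.161e+06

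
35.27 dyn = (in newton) 0.0003527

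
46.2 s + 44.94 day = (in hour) 1079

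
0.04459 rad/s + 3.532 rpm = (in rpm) 3.958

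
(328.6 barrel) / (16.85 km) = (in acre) 7.661e-07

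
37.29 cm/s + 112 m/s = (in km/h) 404.5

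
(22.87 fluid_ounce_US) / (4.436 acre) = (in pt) 0.0001068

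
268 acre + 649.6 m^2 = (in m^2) 1.085e+06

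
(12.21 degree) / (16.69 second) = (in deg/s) 0.7316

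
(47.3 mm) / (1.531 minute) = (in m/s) 0.0005149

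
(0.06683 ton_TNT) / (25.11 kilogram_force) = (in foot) 3.725e+06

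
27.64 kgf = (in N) 271.1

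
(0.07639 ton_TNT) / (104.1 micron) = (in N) 3.07e+12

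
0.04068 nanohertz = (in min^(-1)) 2.441e-09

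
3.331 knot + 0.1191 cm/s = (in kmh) 6.173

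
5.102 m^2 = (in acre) 0.001261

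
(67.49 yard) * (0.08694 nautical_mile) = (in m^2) 9937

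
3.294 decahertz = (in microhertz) 3.294e+07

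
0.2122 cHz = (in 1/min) 0.1273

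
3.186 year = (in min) 1.675e+06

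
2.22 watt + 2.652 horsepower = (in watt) 1980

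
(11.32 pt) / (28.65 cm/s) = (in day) 1.613e-07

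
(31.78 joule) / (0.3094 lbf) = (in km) 0.02309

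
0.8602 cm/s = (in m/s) 0.008602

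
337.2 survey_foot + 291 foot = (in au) 1.28e-09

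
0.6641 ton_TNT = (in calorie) 6.641e+08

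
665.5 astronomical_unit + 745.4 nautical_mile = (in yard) 1.089e+14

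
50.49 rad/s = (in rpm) 482.1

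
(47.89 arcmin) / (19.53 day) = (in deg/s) 4.73e-07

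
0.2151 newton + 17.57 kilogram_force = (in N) 172.5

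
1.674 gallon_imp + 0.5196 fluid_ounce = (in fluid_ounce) 257.8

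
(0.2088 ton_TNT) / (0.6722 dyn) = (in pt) 3.684e+17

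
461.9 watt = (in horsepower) 0.6194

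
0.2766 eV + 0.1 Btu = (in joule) 105.5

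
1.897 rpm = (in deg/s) 11.38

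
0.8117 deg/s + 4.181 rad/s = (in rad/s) 4.195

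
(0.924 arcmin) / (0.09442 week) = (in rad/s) 4.707e-09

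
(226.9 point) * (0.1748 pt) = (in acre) 1.22e-09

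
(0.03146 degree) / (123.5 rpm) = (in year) 1.346e-12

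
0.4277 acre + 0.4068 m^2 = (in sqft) 1.863e+04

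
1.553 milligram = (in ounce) 5.478e-05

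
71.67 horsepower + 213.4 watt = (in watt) 5.366e+04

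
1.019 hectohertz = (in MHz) 0.0001019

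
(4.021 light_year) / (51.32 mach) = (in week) 3.6e+06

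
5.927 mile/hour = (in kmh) 9.539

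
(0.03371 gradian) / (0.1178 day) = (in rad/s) 5.203e-08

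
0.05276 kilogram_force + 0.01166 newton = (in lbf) 0.1189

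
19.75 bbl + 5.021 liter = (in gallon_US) 830.8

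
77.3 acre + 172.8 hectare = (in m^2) 2.041e+06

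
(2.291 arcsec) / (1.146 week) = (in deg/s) 9.182e-10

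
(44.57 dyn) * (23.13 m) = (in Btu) 9.771e-06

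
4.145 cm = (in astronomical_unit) 2.771e-13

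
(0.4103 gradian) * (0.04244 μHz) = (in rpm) 2.612e-09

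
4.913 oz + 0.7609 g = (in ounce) 4.94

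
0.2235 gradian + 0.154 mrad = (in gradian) 0.2333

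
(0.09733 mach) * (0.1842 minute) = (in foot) 1202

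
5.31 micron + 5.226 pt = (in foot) 0.006066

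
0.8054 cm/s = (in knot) 0.01566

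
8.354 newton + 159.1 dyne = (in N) 8.356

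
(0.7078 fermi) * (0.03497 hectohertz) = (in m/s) 2.475e-15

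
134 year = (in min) 7.043e+07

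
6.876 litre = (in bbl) 0.04325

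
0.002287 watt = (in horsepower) 3.067e-06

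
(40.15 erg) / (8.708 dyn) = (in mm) 46.11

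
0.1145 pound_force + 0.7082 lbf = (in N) 3.66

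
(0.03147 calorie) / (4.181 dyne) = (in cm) 3.149e+05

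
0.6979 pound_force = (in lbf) 0.6979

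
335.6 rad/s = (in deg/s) 1.923e+04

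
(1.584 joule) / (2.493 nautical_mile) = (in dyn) 34.31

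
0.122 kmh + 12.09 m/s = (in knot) 23.57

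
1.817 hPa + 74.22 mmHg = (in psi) 1.462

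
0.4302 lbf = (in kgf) 0.1951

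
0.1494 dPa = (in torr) 0.0001121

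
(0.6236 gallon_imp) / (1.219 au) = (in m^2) 1.555e-14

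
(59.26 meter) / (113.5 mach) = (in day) 1.775e-08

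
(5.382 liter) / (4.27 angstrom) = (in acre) 3115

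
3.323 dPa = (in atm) 3.28e-06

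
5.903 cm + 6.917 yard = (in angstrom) 6.384e+10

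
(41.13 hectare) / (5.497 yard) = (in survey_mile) 50.84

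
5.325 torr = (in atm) 0.007007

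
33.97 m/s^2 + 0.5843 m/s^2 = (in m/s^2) 34.55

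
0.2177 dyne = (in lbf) 4.894e-07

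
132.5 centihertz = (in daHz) 0.1325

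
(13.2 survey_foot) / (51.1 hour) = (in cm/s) 0.002187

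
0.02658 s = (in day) 3.076e-07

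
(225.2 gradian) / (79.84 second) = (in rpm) 0.4231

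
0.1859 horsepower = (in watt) 138.6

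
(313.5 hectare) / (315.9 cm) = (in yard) 1.085e+06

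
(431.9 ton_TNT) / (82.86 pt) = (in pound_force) 1.39e+13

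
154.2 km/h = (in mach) 0.1258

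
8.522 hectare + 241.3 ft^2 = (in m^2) 8.524e+04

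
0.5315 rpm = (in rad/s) 0.05566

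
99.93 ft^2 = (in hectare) 0.0009284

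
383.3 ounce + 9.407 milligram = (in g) 1.087e+04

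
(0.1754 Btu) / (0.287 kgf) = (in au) 4.395e-10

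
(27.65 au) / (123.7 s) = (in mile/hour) 7.48e+10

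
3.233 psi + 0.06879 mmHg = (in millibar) 223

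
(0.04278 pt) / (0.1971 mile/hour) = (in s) 0.0001713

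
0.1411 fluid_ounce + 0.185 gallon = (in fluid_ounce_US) 23.82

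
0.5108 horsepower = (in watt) 380.9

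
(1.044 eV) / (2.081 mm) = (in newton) 8.038e-17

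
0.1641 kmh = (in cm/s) 4.558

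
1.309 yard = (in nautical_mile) 0.0006463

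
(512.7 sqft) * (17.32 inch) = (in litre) 2.095e+04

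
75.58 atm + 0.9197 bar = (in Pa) 7.75e+06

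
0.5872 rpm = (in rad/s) 0.06149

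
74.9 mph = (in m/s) 33.48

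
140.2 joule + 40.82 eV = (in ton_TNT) 3.351e-08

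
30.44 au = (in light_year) 0.0004813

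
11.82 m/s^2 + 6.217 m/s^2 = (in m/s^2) 18.04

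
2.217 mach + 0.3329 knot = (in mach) 2.218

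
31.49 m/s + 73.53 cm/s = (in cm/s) 3223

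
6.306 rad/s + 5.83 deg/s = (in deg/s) 367.1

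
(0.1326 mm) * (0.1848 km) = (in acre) 6.055e-06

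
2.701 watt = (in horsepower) 0.003622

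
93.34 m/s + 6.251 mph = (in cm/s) 9613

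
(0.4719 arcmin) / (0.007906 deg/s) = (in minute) 0.01658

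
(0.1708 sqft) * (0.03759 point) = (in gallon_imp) 4.629e-05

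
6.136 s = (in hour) 0.001704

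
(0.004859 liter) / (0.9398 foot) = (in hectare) 1.696e-09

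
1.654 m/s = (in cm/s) 165.4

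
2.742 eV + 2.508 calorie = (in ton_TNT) 2.508e-09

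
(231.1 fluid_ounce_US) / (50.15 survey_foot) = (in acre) 1.105e-07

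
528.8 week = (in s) 3.198e+08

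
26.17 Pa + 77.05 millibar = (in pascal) 7731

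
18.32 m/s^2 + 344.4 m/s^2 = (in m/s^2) 362.7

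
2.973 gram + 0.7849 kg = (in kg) 0.7879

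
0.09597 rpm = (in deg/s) 0.5758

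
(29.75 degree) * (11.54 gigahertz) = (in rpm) 5.722e+10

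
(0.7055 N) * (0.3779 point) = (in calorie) 2.248e-05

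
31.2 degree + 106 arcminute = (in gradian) 36.63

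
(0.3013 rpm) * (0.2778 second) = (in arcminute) 30.13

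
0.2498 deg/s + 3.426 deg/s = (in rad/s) 0.06415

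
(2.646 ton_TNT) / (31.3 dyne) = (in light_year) 0.003739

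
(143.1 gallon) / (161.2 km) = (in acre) 8.304e-10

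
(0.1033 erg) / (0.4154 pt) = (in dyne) 7.049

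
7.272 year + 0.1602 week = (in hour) 6.373e+04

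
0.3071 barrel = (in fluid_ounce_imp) 1718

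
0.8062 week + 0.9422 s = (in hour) 135.4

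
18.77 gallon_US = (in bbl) 0.4469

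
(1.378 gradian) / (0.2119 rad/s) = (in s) 0.1021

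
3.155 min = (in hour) 0.05258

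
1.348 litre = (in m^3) 0.001348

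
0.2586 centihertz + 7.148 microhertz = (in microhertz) 2593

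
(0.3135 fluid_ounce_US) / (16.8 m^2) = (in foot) 1.811e-06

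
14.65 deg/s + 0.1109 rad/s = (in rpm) 3.501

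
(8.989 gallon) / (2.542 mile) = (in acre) 2.055e-09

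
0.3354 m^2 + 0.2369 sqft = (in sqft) 3.847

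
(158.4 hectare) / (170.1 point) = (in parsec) 8.555e-10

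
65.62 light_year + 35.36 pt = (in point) 1.76e+21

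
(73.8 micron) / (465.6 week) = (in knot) 5.094e-13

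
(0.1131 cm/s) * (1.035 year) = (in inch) 1.453e+06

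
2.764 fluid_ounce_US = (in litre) 0.08174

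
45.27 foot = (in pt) 3.911e+04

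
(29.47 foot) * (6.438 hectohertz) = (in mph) 1.294e+04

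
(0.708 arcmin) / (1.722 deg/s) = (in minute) 0.0001142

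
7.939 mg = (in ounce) 0.00028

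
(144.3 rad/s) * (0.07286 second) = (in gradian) 669.3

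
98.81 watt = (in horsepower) 0.1325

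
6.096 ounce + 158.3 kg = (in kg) 158.5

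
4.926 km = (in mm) 4.926e+06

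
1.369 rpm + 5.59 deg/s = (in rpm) 2.301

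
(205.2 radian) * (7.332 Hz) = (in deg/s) 8.62e+04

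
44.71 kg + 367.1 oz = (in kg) 55.12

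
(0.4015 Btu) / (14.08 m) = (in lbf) 6.764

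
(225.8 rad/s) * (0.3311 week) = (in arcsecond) 9.327e+12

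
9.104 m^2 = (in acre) 0.00225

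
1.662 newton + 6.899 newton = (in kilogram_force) 0.873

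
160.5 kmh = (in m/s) 44.58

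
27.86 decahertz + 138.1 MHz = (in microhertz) 1.381e+14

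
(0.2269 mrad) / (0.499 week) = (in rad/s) 7.518e-10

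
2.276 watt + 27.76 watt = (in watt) 30.04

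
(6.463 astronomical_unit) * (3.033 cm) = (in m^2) 2.932e+10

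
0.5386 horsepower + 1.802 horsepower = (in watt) 1745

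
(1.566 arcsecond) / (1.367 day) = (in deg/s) 3.683e-09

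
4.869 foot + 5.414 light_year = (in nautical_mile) 2.766e+13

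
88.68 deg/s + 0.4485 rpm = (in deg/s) 91.37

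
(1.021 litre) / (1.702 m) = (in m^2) 0.0005999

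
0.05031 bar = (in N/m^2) 5031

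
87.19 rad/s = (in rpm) 832.6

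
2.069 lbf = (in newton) 9.203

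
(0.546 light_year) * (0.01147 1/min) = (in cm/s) 9.875e+13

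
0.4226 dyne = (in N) 4.226e-06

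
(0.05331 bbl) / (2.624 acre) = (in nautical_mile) 4.31e-10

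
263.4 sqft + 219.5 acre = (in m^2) 8.883e+05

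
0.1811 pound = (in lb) 0.1811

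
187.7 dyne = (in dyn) 187.7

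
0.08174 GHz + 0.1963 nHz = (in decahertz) 8.174e+06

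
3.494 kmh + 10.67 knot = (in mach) 0.01897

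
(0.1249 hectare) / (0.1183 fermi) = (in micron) 1.056e+25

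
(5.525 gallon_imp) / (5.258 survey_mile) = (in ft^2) 3.195e-05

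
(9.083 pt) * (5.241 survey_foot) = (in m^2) 0.005119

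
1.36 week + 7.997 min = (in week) 1.361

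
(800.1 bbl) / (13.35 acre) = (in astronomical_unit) 1.574e-14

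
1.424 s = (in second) 1.424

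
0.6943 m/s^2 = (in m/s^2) 0.6943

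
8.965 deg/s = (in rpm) 1.494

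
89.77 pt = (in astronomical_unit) 2.117e-13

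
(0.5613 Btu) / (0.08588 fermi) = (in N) 6.896e+18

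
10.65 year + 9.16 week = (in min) 5.69e+06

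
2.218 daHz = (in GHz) 2.218e-08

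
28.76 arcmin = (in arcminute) 28.76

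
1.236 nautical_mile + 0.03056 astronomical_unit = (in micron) 4.572e+15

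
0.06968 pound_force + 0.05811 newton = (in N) 0.3681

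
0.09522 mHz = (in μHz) 95.22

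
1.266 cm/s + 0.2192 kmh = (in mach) 0.000216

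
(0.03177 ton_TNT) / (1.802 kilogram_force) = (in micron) 7.522e+12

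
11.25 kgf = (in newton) 110.3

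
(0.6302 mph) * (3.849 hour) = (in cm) 3.904e+05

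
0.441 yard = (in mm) 403.3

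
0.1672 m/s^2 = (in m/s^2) 0.1672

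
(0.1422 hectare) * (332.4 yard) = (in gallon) 1.142e+08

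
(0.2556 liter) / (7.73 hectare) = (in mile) 2.055e-12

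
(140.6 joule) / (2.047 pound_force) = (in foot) 50.66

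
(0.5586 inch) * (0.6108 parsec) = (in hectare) 2.674e+10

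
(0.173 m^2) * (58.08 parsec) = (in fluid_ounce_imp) 1.091e+22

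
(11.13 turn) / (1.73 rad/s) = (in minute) 0.6737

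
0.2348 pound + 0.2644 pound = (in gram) 226.4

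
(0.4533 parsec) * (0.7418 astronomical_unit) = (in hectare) 1.552e+23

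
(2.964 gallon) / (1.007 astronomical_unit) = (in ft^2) 8.017e-13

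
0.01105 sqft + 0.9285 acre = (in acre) 0.9285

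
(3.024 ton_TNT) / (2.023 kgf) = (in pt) 1.808e+12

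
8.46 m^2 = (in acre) 0.002091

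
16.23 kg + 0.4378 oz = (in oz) 572.9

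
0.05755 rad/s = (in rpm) 0.5496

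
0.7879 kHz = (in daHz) 78.79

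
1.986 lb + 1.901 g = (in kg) 0.9027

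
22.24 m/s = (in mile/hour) 49.75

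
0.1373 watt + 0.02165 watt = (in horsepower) 0.0002132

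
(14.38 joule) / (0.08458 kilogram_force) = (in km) 0.01734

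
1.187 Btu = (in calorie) 299.3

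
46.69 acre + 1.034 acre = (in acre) 47.72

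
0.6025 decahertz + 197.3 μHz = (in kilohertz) 0.006025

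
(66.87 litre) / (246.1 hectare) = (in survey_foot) 8.915e-08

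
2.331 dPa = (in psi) 3.381e-05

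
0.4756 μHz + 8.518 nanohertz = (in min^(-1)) 2.905e-05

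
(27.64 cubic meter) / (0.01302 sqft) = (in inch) 8.996e+05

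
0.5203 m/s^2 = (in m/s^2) 0.5203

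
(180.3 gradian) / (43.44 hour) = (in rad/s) 1.811e-05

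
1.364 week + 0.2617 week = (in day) 11.38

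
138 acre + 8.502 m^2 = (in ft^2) 6.011e+06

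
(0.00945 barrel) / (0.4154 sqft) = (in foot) 0.1277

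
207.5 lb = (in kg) 94.12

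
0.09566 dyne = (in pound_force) 2.151e-07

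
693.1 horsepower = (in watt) 5.168e+05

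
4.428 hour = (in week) 0.02636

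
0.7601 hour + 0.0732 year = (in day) 26.75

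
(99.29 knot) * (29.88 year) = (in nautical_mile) 2.599e+07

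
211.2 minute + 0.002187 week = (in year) 0.0004438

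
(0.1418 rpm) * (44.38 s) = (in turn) 0.1049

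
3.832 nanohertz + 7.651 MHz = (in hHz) 7.651e+04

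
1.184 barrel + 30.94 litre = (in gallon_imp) 48.21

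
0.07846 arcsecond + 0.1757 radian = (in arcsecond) 3.624e+04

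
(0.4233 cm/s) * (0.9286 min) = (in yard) 0.2579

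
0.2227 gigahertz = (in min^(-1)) 1.336e+10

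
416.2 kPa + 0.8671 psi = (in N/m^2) 4.222e+05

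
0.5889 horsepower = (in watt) 439.1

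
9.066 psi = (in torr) 468.8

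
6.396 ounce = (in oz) 6.396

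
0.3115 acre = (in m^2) 1261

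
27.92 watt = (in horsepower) 0.03744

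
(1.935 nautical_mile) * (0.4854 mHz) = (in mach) 0.005109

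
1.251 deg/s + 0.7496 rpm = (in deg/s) 5.749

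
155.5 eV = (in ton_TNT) 5.955e-27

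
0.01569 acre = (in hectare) 0.00635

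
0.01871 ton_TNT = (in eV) 4.886e+26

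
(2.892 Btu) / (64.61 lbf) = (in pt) 3.009e+04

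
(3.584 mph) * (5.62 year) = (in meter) 2.84e+08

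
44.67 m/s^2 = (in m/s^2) 44.67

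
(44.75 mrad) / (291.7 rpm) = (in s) 0.001465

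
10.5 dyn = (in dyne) 10.5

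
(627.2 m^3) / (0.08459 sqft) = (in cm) 7.981e+06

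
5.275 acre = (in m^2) 2.135e+04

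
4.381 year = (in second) 1.382e+08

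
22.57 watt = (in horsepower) 0.03027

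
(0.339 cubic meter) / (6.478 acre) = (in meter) 1.293e-05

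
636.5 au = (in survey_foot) 3.124e+14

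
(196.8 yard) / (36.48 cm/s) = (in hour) 0.137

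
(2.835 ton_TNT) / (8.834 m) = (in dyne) 1.343e+14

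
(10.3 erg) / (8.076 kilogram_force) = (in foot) 4.267e-08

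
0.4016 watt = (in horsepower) 0.0005386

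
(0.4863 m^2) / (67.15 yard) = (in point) 22.45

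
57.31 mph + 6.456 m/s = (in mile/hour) 71.75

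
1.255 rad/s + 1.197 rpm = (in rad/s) 1.38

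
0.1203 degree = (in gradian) 0.1337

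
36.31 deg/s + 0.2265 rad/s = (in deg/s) 49.29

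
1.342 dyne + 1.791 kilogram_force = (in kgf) 1.791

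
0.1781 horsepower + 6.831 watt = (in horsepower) 0.1873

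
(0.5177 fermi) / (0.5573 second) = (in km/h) 3.344e-15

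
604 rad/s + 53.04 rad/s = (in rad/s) 657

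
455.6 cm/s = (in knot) 8.856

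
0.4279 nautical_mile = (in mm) 7.925e+05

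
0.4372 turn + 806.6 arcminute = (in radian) 2.982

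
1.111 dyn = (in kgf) 1.133e-06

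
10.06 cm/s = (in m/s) 0.1006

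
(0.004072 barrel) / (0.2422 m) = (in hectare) 2.673e-07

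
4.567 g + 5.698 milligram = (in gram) 4.573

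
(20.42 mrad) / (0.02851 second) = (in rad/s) 0.7162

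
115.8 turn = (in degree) 4.169e+04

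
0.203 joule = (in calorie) 0.04852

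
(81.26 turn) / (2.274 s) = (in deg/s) 1.286e+04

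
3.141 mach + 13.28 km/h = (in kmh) 3864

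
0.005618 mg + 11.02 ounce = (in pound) 0.6888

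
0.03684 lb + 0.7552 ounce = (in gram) 38.12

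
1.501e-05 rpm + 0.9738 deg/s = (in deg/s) 0.9739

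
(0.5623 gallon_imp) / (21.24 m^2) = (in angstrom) 1.204e+06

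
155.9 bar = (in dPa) 1.559e+08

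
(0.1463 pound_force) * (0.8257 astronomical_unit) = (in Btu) 7.619e+07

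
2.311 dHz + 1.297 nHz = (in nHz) 2.311e+08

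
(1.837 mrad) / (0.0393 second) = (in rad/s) 0.04674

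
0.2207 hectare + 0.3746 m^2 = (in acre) 0.5455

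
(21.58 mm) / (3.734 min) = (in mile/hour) 0.0002155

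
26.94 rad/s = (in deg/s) 1544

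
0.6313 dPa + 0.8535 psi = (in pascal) 5885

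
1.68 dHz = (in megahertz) 1.68e-07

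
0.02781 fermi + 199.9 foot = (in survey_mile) 0.03786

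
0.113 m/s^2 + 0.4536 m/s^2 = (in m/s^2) 0.5666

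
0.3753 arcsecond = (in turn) 2.896e-07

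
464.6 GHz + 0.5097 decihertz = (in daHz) 4.646e+10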